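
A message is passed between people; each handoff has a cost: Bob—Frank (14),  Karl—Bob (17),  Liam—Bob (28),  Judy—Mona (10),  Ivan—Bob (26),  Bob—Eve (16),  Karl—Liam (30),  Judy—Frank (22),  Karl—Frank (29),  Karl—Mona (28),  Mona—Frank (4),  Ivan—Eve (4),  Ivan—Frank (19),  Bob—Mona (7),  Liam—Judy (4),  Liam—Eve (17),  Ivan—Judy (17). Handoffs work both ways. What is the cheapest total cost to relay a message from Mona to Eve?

23

Comparing a few candidate routes:
Mona→Judy→Liam→Eve: 10 + 4 + 17 = 31
Mona→Frank→Ivan→Eve: 4 + 19 + 4 = 27
Mona→Bob→Eve: 7 + 16 = 23
Best route has total 23.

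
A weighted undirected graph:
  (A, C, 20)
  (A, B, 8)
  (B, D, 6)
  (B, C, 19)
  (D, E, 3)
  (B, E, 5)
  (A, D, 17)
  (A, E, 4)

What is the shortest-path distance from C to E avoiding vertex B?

Routes from C to E avoiding B:
C - A - E: 20 + 4 = 24
C - A - D - E: 20 + 17 + 3 = 40
Shortest: 24.

24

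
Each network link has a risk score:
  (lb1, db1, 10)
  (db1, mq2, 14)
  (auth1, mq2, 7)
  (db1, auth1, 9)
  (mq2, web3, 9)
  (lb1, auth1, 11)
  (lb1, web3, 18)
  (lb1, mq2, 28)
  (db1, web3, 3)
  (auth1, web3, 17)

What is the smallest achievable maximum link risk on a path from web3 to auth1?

Some routes from web3 to auth1:
web3 -> mq2 -> db1 -> lb1 -> auth1: max(9, 14, 10, 11) = 14
web3 -> db1 -> lb1 -> auth1: max(3, 10, 11) = 11
web3 -> db1 -> auth1: max(3, 9) = 9
web3 -> mq2 -> db1 -> auth1: max(9, 14, 9) = 14
web3 -> mq2 -> auth1: max(9, 7) = 9
The minimum achievable maximum is 9.

9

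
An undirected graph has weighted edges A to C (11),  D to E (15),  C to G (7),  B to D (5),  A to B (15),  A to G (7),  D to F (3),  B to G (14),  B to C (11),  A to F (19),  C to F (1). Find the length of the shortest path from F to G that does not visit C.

22

A few of the F→G routes:
F → D → B → G: 3 + 5 + 14 = 22
F → D → B → A → G: 3 + 5 + 15 + 7 = 30
F → A → G: 19 + 7 = 26
The minimum is 22.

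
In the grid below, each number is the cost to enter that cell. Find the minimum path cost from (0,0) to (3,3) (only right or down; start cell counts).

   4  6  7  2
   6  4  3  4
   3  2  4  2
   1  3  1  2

One optimal route is [0,0] -> [1,0] -> [2,0] -> [3,0] -> [3,1] -> [3,2] -> [3,3].
Its cost is 4 + 6 + 3 + 1 + 3 + 1 + 2 = 20.
(Top row then right column would cost 27.)

20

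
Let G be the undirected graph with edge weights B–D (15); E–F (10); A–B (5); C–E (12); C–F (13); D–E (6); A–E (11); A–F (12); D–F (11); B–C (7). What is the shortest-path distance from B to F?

17

Comparing a few candidate routes:
B -> C -> E -> F: 7 + 12 + 10 = 29
B -> D -> F: 15 + 11 = 26
B -> A -> F: 5 + 12 = 17
B -> A -> E -> F: 5 + 11 + 10 = 26
B -> C -> F: 7 + 13 = 20
Best route has total 17.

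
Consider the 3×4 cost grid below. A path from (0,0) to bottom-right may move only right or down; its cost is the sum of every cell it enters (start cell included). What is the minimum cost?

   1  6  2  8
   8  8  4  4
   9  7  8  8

Cheapest: [0,0]→[0,1]→[0,2]→[1,2]→[1,3]→[2,3]
  1 + 6 + 2 + 4 + 4 + 8 = 25
For comparison, the top-then-right route costs 29.

25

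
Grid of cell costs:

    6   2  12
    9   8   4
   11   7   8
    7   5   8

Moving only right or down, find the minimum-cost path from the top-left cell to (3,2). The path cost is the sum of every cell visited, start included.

36

Cheapest: [0,0]→[0,1]→[1,1]→[1,2]→[2,2]→[3,2]
  6 + 2 + 8 + 4 + 8 + 8 = 36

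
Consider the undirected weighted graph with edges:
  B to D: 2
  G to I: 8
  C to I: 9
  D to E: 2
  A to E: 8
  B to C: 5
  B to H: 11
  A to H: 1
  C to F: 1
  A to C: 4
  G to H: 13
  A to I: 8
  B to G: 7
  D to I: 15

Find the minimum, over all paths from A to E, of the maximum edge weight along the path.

Comparing a few candidate routes:
A→I→C→B→D→E: max(8, 9, 5, 2, 2) = 9
A→E: max(8) = 8
A→C→B→D→E: max(4, 5, 2, 2) = 5
A→I→G→B→D→E: max(8, 8, 7, 2, 2) = 8
Best route has worst link 5.

5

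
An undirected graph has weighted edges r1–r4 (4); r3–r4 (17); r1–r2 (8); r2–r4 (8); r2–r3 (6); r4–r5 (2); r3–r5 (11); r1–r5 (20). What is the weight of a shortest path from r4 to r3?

A few of the r4→r3 routes:
r4 -> r1 -> r2 -> r3: 4 + 8 + 6 = 18
r4 -> r3: 17
r4 -> r5 -> r3: 2 + 11 = 13
r4 -> r2 -> r3: 8 + 6 = 14
The minimum is 13.

13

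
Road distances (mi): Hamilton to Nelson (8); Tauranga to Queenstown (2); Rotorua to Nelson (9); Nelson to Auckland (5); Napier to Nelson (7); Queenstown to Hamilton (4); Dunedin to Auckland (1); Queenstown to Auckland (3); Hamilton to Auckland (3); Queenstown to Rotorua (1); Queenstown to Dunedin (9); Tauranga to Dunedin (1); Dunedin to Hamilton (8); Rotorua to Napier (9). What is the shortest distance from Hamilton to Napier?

A few of the Hamilton→Napier routes:
Hamilton→Queenstown→Rotorua→Napier: 4 + 1 + 9 = 14
Hamilton→Auckland→Queenstown→Rotorua→Napier: 3 + 3 + 1 + 9 = 16
Hamilton→Auckland→Dunedin→Tauranga→Queenstown→Rotorua→Napier: 3 + 1 + 1 + 2 + 1 + 9 = 17
Hamilton→Nelson→Napier: 8 + 7 = 15
Hamilton→Auckland→Nelson→Napier: 3 + 5 + 7 = 15
Best route has total 14 mi.

14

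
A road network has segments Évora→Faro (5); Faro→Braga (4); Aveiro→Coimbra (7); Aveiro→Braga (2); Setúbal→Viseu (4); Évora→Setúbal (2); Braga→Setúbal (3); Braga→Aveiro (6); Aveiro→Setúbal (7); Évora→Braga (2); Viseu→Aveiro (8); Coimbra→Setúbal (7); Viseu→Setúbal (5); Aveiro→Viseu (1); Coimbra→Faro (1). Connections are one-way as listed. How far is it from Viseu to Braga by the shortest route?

Paths from Viseu to Braga:
Viseu → Aveiro → Braga: 8 + 2 = 10
Viseu → Aveiro → Coimbra → Faro → Braga: 8 + 7 + 1 + 4 = 20
The minimum is 10 mi.

10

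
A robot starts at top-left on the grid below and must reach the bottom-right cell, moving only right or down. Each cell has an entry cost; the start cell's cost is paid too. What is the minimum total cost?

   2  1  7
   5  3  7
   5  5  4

One optimal route is (0,0) -> (0,1) -> (1,1) -> (2,1) -> (2,2).
Its cost is 2 + 1 + 3 + 5 + 4 = 15.
(Top row then right column would cost 21.)

15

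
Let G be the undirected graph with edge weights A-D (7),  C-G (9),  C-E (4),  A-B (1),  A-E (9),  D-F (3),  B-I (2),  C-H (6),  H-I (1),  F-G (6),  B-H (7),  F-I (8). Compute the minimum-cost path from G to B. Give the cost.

Checking several routes:
G → C → H → B: 9 + 6 + 7 = 22
G → C → H → I → B: 9 + 6 + 1 + 2 = 18
G → F → D → A → B: 6 + 3 + 7 + 1 = 17
G → F → I → B: 6 + 8 + 2 = 16
Best route has total 16.

16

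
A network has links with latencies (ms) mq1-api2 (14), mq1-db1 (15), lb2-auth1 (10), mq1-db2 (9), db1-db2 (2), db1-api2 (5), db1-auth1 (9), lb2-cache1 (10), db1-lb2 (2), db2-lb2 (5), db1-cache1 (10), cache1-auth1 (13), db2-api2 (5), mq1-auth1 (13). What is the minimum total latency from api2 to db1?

Comparing a few candidate routes:
api2 → db1: 5
api2 → mq1 → db2 → db1: 14 + 9 + 2 = 25
api2 → db2 → db1: 5 + 2 = 7
api2 → db2 → lb2 → db1: 5 + 5 + 2 = 12
Shortest: 5 ms.

5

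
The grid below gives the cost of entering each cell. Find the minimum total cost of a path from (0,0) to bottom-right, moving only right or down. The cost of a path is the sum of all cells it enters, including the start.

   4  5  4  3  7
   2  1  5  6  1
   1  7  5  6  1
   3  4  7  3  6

26

Best path: r0c0 -> r1c0 -> r1c1 -> r1c2 -> r1c3 -> r1c4 -> r2c4 -> r3c4
Cost: 4 + 2 + 1 + 5 + 6 + 1 + 1 + 6 = 26
For comparison, the top-then-right route costs 31.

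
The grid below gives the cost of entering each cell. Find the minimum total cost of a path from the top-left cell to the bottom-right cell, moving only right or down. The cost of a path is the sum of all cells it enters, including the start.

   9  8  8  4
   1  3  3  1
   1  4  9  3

Path (0,0) → (1,0) → (1,1) → (1,2) → (1,3) → (2,3): 9 + 1 + 3 + 3 + 1 + 3 = 20.

20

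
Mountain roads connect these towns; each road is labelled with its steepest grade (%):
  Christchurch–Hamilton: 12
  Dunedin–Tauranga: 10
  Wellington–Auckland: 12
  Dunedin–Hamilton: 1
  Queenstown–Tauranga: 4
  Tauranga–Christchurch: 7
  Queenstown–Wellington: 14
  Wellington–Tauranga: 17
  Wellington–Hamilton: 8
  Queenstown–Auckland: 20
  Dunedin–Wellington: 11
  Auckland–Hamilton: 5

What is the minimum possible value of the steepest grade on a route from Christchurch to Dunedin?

Comparing a few candidate routes:
Christchurch → Hamilton → Auckland → Wellington → Dunedin: max(12, 5, 12, 11) = 12
Christchurch → Tauranga → Dunedin: max(7, 10) = 10
Christchurch → Hamilton → Dunedin: max(12, 1) = 12
Smallest bottleneck: 10%.

10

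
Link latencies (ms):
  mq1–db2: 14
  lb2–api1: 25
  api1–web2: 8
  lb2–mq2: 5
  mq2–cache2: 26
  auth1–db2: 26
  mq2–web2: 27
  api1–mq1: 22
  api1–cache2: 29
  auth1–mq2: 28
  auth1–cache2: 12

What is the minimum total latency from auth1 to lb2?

33

Some routes from auth1 to lb2:
auth1 - mq2 - web2 - api1 - lb2: 28 + 27 + 8 + 25 = 88
auth1 - db2 - mq1 - api1 - lb2: 26 + 14 + 22 + 25 = 87
auth1 - cache2 - api1 - web2 - mq2 - lb2: 12 + 29 + 8 + 27 + 5 = 81
auth1 - cache2 - api1 - lb2: 12 + 29 + 25 = 66
auth1 - cache2 - mq2 - lb2: 12 + 26 + 5 = 43
auth1 - mq2 - lb2: 28 + 5 = 33
The minimum is 33 ms.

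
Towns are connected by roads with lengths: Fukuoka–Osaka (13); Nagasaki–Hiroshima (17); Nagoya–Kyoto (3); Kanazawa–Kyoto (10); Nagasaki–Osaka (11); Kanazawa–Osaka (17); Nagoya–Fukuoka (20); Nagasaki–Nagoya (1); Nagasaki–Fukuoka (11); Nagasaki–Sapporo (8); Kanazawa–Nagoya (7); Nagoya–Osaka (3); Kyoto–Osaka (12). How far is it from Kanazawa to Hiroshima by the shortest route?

25

Some routes from Kanazawa to Hiroshima:
Kanazawa - Osaka - Nagoya - Nagasaki - Hiroshima: 17 + 3 + 1 + 17 = 38
Kanazawa - Kyoto - Nagoya - Nagasaki - Hiroshima: 10 + 3 + 1 + 17 = 31
Kanazawa - Nagoya - Osaka - Nagasaki - Hiroshima: 7 + 3 + 11 + 17 = 38
Kanazawa - Kyoto - Osaka - Nagoya - Nagasaki - Hiroshima: 10 + 12 + 3 + 1 + 17 = 43
Kanazawa - Nagoya - Nagasaki - Hiroshima: 7 + 1 + 17 = 25
The minimum is 25.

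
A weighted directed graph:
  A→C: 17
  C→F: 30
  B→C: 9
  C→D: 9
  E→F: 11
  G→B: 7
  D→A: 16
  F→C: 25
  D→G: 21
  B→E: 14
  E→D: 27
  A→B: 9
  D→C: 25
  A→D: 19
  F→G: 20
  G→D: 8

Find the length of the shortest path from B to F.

Routes from B to F:
B-E-D-A-C-F: 14 + 27 + 16 + 17 + 30 = 104
B-E-D-C-F: 14 + 27 + 25 + 30 = 96
B-E-F: 14 + 11 = 25
B-C-F: 9 + 30 = 39
The minimum is 25.

25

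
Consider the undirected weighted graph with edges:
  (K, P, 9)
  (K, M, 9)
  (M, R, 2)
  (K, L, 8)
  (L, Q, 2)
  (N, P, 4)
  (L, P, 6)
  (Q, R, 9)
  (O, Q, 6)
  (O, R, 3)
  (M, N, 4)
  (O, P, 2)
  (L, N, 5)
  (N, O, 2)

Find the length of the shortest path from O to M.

5

Comparing a few candidate routes:
O -> R -> M: 3 + 2 = 5
O -> Q -> R -> M: 6 + 9 + 2 = 17
O -> N -> M: 2 + 4 = 6
O -> P -> N -> M: 2 + 4 + 4 = 10
The minimum is 5.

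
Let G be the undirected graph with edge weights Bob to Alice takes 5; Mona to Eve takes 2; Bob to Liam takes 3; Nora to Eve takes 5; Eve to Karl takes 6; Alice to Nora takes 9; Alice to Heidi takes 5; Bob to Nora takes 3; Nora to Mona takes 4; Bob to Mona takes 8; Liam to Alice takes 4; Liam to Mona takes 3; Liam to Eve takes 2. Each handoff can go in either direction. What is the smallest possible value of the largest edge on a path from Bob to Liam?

Comparing a few candidate routes:
Bob → Nora → Mona → Liam: max(3, 4, 3) = 4
Bob → Nora → Mona → Eve → Liam: max(3, 4, 2, 2) = 4
Bob → Liam: max(3) = 3
The minimum achievable maximum is 3.

3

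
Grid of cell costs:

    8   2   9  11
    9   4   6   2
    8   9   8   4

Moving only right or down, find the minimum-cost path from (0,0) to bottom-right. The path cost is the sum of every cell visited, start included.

26

Best path: r0c0→r0c1→r1c1→r1c2→r1c3→r2c3
Cost: 8 + 2 + 4 + 6 + 2 + 4 = 26
For comparison, the top-then-right route costs 36.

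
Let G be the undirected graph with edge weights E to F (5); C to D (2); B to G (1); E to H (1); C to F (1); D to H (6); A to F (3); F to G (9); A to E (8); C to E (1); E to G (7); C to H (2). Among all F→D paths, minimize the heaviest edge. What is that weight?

Comparing a few candidate routes:
F - E - C - H - D: max(5, 1, 2, 6) = 6
F - C - D: max(1, 2) = 2
F - E - H - C - D: max(5, 1, 2, 2) = 5
F - E - C - D: max(5, 1, 2) = 5
F - E - H - D: max(5, 1, 6) = 6
Smallest bottleneck: 2.

2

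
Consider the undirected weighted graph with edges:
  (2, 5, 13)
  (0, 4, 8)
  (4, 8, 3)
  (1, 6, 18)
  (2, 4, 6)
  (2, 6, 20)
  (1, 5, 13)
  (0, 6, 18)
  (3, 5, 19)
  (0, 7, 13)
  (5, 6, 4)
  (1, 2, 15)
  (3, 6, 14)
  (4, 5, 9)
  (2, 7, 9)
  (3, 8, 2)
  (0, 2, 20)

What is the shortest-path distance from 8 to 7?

18

Comparing a few candidate routes:
8→4→0→7: 3 + 8 + 13 = 24
8→4→2→7: 3 + 6 + 9 = 18
8→4→0→2→7: 3 + 8 + 20 + 9 = 40
8→4→2→0→7: 3 + 6 + 20 + 13 = 42
8→4→5→2→7: 3 + 9 + 13 + 9 = 34
Best route has total 18.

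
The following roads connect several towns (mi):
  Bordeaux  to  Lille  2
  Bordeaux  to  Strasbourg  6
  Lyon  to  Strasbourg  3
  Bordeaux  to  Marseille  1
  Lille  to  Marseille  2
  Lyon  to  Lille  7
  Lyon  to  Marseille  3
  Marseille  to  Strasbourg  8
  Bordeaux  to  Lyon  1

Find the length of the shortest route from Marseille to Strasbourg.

5

Comparing a few candidate routes:
Marseille-Lyon-Strasbourg: 3 + 3 = 6
Marseille-Lille-Bordeaux-Lyon-Strasbourg: 2 + 2 + 1 + 3 = 8
Marseille-Bordeaux-Lyon-Strasbourg: 1 + 1 + 3 = 5
Marseille-Strasbourg: 8
Marseille-Bordeaux-Strasbourg: 1 + 6 = 7
The minimum is 5 mi.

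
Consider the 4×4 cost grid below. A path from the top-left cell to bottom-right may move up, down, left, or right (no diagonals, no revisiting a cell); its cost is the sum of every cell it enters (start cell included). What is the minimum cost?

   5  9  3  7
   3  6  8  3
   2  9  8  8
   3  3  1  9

Cheapest: r0c0 → r1c0 → r2c0 → r3c0 → r3c1 → r3c2 → r3c3
  5 + 3 + 2 + 3 + 3 + 1 + 9 = 26

26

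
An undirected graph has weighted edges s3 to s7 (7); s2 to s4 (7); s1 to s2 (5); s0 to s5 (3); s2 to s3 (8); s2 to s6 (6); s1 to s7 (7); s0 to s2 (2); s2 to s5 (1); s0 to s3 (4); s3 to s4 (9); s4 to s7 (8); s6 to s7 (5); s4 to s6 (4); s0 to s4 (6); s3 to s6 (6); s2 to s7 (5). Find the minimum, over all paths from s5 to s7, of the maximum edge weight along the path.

Checking several routes:
s5-s0-s2-s7: max(3, 2, 5) = 5
s5-s2-s0-s4-s6-s7: max(1, 2, 6, 4, 5) = 6
s5-s2-s0-s3-s6-s7: max(1, 2, 4, 6, 5) = 6
s5-s2-s6-s7: max(1, 6, 5) = 6
s5-s2-s7: max(1, 5) = 5
s5-s0-s3-s6-s2-s7: max(3, 4, 6, 6, 5) = 6
Best route has worst link 5.

5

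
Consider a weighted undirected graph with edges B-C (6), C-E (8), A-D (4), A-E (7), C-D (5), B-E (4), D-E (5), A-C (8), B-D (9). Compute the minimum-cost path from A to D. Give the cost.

Checking several routes:
A-D: 4
A-E-D: 7 + 5 = 12
A-C-D: 8 + 5 = 13
Best route has total 4.

4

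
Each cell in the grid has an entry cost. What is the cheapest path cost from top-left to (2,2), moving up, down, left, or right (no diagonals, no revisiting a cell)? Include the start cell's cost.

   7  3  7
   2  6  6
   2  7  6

24

One optimal route is (0,0) -> (1,0) -> (2,0) -> (2,1) -> (2,2).
Its cost is 7 + 2 + 2 + 7 + 6 = 24.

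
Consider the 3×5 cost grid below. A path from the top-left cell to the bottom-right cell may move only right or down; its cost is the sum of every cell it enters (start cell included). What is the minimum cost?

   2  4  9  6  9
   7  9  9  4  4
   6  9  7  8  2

Take (0,0) (0,1) (0,2) (0,3) (1,3) (1,4) (2,4) for a total of 2 + 4 + 9 + 6 + 4 + 4 + 2 = 31.
For comparison, the top-then-right route costs 36.

31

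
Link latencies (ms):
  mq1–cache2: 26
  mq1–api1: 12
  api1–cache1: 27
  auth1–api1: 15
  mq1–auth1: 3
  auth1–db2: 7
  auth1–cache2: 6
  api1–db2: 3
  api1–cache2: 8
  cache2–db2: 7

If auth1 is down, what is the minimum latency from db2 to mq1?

Paths from db2 to mq1 avoiding auth1:
db2 -> cache2 -> mq1: 7 + 26 = 33
db2 -> cache2 -> api1 -> mq1: 7 + 8 + 12 = 27
db2 -> api1 -> cache2 -> mq1: 3 + 8 + 26 = 37
db2 -> api1 -> mq1: 3 + 12 = 15
The minimum is 15 ms.

15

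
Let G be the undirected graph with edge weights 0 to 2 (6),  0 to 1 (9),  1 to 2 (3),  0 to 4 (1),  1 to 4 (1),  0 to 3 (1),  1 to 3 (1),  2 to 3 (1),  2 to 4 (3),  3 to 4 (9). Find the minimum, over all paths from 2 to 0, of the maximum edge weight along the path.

1

Some routes from 2 to 0:
2-4-0: max(3, 1) = 3
2-3-1-4-0: max(1, 1, 1, 1) = 1
2-3-0: max(1, 1) = 1
2-4-1-3-0: max(3, 1, 1, 1) = 3
Smallest bottleneck: 1.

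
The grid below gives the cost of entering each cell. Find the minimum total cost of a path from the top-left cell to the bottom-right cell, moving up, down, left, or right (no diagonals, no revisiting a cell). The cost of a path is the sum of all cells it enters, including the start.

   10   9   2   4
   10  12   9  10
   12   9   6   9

44

One optimal route is (0,0)→(0,1)→(0,2)→(0,3)→(1,3)→(2,3).
Its cost is 10 + 9 + 2 + 4 + 10 + 9 = 44.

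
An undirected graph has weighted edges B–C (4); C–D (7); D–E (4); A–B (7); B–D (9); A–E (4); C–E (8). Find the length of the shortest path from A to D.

Some routes from A to D:
A→E→C→D: 4 + 8 + 7 = 19
A→B→D: 7 + 9 = 16
A→E→D: 4 + 4 = 8
A→B→C→E→D: 7 + 4 + 8 + 4 = 23
A→B→C→D: 7 + 4 + 7 = 18
Shortest: 8.

8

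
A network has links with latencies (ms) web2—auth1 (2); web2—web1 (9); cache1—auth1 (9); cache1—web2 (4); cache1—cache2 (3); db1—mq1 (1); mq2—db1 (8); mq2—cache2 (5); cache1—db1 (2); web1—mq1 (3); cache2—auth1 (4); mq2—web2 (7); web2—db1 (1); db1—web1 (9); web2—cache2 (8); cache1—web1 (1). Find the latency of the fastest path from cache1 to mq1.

3

Comparing a few candidate routes:
cache1 → cache2 → auth1 → web2 → db1 → mq1: 3 + 4 + 2 + 1 + 1 = 11
cache1 → db1 → mq1: 2 + 1 = 3
cache1 → web2 → db1 → mq1: 4 + 1 + 1 = 6
cache1 → web1 → db1 → mq1: 1 + 9 + 1 = 11
cache1 → web1 → mq1: 1 + 3 = 4
Best route has total 3 ms.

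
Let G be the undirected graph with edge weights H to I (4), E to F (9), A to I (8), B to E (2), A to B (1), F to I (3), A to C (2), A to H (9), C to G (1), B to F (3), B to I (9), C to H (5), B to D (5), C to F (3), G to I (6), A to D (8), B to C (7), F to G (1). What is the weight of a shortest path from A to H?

Comparing a few candidate routes:
A→C→H: 2 + 5 = 7
A→B→F→I→H: 1 + 3 + 3 + 4 = 11
A→H: 9
A→C→G→F→I→H: 2 + 1 + 1 + 3 + 4 = 11
Shortest: 7.

7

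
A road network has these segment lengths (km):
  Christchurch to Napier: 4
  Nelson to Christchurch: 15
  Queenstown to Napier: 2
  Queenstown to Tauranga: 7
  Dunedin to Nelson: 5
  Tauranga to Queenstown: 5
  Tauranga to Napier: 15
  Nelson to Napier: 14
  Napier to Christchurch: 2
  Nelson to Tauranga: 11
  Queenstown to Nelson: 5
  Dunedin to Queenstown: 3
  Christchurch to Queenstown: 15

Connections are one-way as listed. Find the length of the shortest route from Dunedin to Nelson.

Routes from Dunedin to Nelson:
Dunedin-Queenstown-Nelson: 3 + 5 = 8
Dunedin-Nelson: 5
Best route has total 5 km.

5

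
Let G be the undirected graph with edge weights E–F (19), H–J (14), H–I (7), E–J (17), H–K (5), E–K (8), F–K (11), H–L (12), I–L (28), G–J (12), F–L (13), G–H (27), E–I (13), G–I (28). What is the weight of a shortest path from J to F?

30

Some routes from J to F:
J - H - K - E - F: 14 + 5 + 8 + 19 = 46
J - E - K - F: 17 + 8 + 11 = 36
J - E - F: 17 + 19 = 36
J - H - I - E - F: 14 + 7 + 13 + 19 = 53
J - H - L - F: 14 + 12 + 13 = 39
J - H - K - F: 14 + 5 + 11 = 30
Best route has total 30.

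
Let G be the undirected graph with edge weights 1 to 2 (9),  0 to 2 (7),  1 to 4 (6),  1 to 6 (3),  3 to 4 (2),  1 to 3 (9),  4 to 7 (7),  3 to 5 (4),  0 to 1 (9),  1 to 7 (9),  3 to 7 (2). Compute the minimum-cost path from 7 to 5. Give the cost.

6

Some routes from 7 to 5:
7 → 1 → 4 → 3 → 5: 9 + 6 + 2 + 4 = 21
7 → 3 → 5: 2 + 4 = 6
7 → 4 → 3 → 5: 7 + 2 + 4 = 13
Shortest: 6.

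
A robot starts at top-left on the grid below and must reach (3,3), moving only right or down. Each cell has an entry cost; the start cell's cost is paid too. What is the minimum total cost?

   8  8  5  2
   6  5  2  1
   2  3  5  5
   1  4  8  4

Path r0c0 → r1c0 → r1c1 → r1c2 → r1c3 → r2c3 → r3c3: 8 + 6 + 5 + 2 + 1 + 5 + 4 = 31.
For comparison, the top-then-right route costs 33.

31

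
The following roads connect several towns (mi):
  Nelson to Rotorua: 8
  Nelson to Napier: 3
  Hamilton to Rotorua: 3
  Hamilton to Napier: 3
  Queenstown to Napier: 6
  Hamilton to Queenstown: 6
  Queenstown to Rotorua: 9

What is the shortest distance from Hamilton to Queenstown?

6

Paths from Hamilton to Queenstown:
Hamilton→Rotorua→Nelson→Napier→Queenstown: 3 + 8 + 3 + 6 = 20
Hamilton→Queenstown: 6
Hamilton→Napier→Nelson→Rotorua→Queenstown: 3 + 3 + 8 + 9 = 23
Hamilton→Napier→Queenstown: 3 + 6 = 9
Hamilton→Rotorua→Queenstown: 3 + 9 = 12
Shortest: 6 mi.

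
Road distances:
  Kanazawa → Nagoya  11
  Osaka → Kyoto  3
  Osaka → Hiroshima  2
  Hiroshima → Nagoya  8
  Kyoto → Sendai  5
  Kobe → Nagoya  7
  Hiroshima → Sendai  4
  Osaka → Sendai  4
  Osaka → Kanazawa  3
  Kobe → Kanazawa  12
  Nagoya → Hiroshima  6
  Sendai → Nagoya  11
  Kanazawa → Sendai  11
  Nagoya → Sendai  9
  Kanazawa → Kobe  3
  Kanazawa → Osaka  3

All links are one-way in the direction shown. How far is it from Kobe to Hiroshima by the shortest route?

13

Some routes from Kobe to Hiroshima:
Kobe-Kanazawa-Osaka-Sendai-Nagoya-Hiroshima: 12 + 3 + 4 + 11 + 6 = 36
Kobe-Kanazawa-Osaka-Hiroshima: 12 + 3 + 2 = 17
Kobe-Kanazawa-Nagoya-Hiroshima: 12 + 11 + 6 = 29
Kobe-Nagoya-Hiroshima: 7 + 6 = 13
The minimum is 13.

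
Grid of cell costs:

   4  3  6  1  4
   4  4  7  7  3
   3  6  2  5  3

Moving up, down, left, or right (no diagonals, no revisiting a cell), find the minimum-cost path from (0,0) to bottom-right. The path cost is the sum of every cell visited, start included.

24

Cheapest: r0c0 → r0c1 → r0c2 → r0c3 → r0c4 → r1c4 → r2c4
  4 + 3 + 6 + 1 + 4 + 3 + 3 = 24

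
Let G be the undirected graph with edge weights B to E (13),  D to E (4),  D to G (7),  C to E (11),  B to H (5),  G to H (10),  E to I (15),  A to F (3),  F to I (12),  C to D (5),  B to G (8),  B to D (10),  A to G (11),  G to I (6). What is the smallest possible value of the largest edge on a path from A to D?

11

Comparing a few candidate routes:
A → F → I → G → B → D: max(3, 12, 6, 8, 10) = 12
A → F → I → G → D: max(3, 12, 6, 7) = 12
A → G → D: max(11, 7) = 11
A → F → I → G → H → B → D: max(3, 12, 6, 10, 5, 10) = 12
A → G → B → D: max(11, 8, 10) = 11
A → G → H → B → D: max(11, 10, 5, 10) = 11
Best route has worst link 11.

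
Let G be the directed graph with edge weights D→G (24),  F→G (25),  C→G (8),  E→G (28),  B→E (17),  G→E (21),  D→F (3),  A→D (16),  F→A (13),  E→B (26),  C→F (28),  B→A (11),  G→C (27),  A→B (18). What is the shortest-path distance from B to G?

45

Routes from B to G:
B-A-D-G: 11 + 16 + 24 = 51
B-E-G: 17 + 28 = 45
B-A-D-F-G: 11 + 16 + 3 + 25 = 55
Best route has total 45.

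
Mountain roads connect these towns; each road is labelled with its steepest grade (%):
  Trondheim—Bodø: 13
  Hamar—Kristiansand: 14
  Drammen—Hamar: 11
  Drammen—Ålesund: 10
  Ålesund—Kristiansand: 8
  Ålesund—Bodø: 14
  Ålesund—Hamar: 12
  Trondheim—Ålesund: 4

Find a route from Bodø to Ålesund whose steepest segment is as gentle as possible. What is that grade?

Routes from Bodø to Ålesund:
Bodø - Trondheim - Ålesund: max(13, 4) = 13
Bodø - Ålesund: max(14) = 14
The minimum achievable maximum is 13%.

13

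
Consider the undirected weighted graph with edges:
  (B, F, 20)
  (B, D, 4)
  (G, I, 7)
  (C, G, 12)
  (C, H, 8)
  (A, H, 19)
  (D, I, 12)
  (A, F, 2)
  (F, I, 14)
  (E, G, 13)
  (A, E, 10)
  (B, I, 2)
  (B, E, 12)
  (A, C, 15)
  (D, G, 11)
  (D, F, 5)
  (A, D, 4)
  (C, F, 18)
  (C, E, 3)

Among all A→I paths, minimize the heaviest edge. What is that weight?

4

Some routes from A to I:
A → F → D → G → I: max(2, 5, 11, 7) = 11
A → D → B → I: max(4, 4, 2) = 4
A → F → D → B → I: max(2, 5, 4, 2) = 5
A → E → B → I: max(10, 12, 2) = 12
A → D → G → I: max(4, 11, 7) = 11
The minimum achievable maximum is 4.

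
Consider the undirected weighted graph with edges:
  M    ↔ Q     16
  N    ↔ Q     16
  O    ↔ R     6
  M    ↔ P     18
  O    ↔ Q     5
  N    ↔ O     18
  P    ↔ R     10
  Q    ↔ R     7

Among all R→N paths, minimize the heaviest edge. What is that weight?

A few of the R→N routes:
R -> O -> N: max(6, 18) = 18
R -> P -> M -> Q -> N: max(10, 18, 16, 16) = 18
R -> Q -> N: max(7, 16) = 16
R -> O -> Q -> N: max(6, 5, 16) = 16
R -> P -> M -> Q -> O -> N: max(10, 18, 16, 5, 18) = 18
Smallest bottleneck: 16.

16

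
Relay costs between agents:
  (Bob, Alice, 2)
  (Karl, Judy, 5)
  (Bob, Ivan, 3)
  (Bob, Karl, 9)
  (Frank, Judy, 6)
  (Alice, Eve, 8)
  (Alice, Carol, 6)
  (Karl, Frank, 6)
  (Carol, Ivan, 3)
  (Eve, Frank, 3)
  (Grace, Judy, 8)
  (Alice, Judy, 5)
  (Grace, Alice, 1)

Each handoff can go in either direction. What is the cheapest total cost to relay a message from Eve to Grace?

Some routes from Eve to Grace:
Eve - Alice - Grace: 8 + 1 = 9
Eve - Frank - Judy - Grace: 3 + 6 + 8 = 17
Eve - Frank - Judy - Alice - Grace: 3 + 6 + 5 + 1 = 15
Best route has total 9.

9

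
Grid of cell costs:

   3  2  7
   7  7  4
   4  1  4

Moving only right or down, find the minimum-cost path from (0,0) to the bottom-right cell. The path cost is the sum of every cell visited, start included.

Path r0c0 → r0c1 → r1c1 → r2c1 → r2c2: 3 + 2 + 7 + 1 + 4 = 17.

17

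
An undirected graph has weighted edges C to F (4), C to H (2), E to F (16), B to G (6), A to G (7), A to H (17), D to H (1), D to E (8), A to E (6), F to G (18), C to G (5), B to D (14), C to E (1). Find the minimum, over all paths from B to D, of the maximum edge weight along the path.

6

A few of the B→D routes:
B - G - A - E - C - H - D: max(6, 7, 6, 1, 2, 1) = 7
B - G - C - E - D: max(6, 5, 1, 8) = 8
B - G - A - E - D: max(6, 7, 6, 8) = 8
B - G - C - H - D: max(6, 5, 2, 1) = 6
The minimum achievable maximum is 6.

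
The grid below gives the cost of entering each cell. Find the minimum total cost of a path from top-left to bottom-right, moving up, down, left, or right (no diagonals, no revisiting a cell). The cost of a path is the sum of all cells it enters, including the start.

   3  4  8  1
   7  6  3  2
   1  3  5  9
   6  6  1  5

25

Take (0,0) → (1,0) → (2,0) → (2,1) → (2,2) → (3,2) → (3,3) for a total of 3 + 7 + 1 + 3 + 5 + 1 + 5 = 25.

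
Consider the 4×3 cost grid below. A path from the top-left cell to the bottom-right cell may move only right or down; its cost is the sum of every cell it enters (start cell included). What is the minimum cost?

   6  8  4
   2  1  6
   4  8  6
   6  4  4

25

Cheapest: (0,0) -> (1,0) -> (1,1) -> (1,2) -> (2,2) -> (3,2)
  6 + 2 + 1 + 6 + 6 + 4 = 25
(Top row then right column would cost 34.)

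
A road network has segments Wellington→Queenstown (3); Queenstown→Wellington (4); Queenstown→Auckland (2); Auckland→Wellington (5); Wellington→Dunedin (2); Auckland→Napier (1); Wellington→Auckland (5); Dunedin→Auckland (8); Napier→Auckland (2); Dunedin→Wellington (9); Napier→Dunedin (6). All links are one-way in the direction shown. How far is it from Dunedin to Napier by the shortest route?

9

Routes from Dunedin to Napier:
Dunedin - Wellington - Queenstown - Auckland - Napier: 9 + 3 + 2 + 1 = 15
Dunedin - Auckland - Napier: 8 + 1 = 9
Dunedin - Wellington - Auckland - Napier: 9 + 5 + 1 = 15
Best route has total 9 km.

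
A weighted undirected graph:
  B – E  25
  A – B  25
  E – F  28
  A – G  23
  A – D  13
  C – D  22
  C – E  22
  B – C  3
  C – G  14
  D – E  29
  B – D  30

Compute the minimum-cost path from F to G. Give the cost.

A few of the F→G routes:
F - E - C - G: 28 + 22 + 14 = 64
F - E - D - A - G: 28 + 29 + 13 + 23 = 93
F - E - D - C - G: 28 + 29 + 22 + 14 = 93
F - E - B - C - G: 28 + 25 + 3 + 14 = 70
Shortest: 64.

64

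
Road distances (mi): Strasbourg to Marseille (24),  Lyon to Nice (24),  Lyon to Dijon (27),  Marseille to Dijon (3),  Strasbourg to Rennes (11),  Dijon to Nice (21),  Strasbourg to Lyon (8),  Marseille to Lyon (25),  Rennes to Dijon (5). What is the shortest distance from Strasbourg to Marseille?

19

Checking several routes:
Strasbourg -> Rennes -> Dijon -> Marseille: 11 + 5 + 3 = 19
Strasbourg -> Lyon -> Marseille: 8 + 25 = 33
Strasbourg -> Marseille: 24
Strasbourg -> Lyon -> Dijon -> Marseille: 8 + 27 + 3 = 38
Strasbourg -> Lyon -> Nice -> Dijon -> Marseille: 8 + 24 + 21 + 3 = 56
The minimum is 19 mi.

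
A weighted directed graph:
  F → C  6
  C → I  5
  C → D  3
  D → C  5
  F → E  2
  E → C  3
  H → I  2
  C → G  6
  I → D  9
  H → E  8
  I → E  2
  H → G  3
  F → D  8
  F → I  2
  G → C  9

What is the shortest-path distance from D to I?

Paths from D to I:
D -> C -> I: 5 + 5 = 10
Shortest: 10.

10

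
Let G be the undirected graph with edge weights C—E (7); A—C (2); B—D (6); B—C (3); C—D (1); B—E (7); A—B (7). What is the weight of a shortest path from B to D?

4

Paths from B to D:
B-E-C-D: 7 + 7 + 1 = 15
B-D: 6
B-C-D: 3 + 1 = 4
B-A-C-D: 7 + 2 + 1 = 10
Best route has total 4.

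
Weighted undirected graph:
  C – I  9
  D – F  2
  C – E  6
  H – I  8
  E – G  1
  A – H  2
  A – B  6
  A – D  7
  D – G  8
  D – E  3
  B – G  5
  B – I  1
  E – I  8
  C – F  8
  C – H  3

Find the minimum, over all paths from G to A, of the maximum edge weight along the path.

Some routes from G to A:
G→E→D→A: max(1, 3, 7) = 7
G→D→F→C→E→I→H→A: max(8, 2, 8, 6, 8, 8, 2) = 8
G→E→C→H→A: max(1, 6, 3, 2) = 6
G→B→A: max(5, 6) = 6
The minimum achievable maximum is 6.

6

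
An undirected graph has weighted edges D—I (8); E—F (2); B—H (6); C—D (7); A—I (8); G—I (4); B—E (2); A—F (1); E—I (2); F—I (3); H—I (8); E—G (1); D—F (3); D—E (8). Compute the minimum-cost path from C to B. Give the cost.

14

Some routes from C to B:
C - D - E - B: 7 + 8 + 2 = 17
C - D - F - I - E - B: 7 + 3 + 3 + 2 + 2 = 17
C - D - I - F - E - B: 7 + 8 + 3 + 2 + 2 = 22
C - D - F - E - B: 7 + 3 + 2 + 2 = 14
C - D - I - E - B: 7 + 8 + 2 + 2 = 19
C - D - F - I - G - E - B: 7 + 3 + 3 + 4 + 1 + 2 = 20
Shortest: 14.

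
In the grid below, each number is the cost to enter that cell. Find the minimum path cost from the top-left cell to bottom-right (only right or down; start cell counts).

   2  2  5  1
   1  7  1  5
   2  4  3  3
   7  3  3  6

Take [0,0] → [1,0] → [2,0] → [2,1] → [2,2] → [2,3] → [3,3] for a total of 2 + 1 + 2 + 4 + 3 + 3 + 6 = 21.

21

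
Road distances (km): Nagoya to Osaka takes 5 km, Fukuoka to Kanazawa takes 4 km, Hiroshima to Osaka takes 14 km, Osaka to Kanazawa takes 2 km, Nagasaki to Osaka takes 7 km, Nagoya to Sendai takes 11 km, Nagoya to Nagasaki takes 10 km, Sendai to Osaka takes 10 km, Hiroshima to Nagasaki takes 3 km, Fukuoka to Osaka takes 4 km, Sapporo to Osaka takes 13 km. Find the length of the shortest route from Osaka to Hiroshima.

Paths from Osaka to Hiroshima:
Osaka → Sendai → Nagoya → Nagasaki → Hiroshima: 10 + 11 + 10 + 3 = 34
Osaka → Nagasaki → Hiroshima: 7 + 3 = 10
Osaka → Hiroshima: 14
Osaka → Nagoya → Nagasaki → Hiroshima: 5 + 10 + 3 = 18
Shortest: 10 km.

10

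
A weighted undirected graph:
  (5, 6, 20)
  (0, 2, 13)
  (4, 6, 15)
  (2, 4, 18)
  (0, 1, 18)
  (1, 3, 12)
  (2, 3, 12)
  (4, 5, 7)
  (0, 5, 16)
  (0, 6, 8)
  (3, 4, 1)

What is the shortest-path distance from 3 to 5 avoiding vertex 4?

41

Paths from 3 to 5 avoiding 4:
3 -> 2 -> 0 -> 6 -> 5: 12 + 13 + 8 + 20 = 53
3 -> 1 -> 0 -> 6 -> 5: 12 + 18 + 8 + 20 = 58
3 -> 2 -> 0 -> 5: 12 + 13 + 16 = 41
3 -> 1 -> 0 -> 5: 12 + 18 + 16 = 46
Best route has total 41.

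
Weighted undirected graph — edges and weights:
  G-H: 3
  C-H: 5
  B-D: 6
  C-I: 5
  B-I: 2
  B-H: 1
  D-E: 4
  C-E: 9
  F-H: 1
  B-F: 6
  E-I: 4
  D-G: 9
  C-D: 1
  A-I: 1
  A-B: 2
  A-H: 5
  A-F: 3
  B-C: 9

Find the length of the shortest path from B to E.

Some routes from B to E:
B -> H -> F -> A -> I -> E: 1 + 1 + 3 + 1 + 4 = 10
B -> A -> I -> E: 2 + 1 + 4 = 7
B -> I -> E: 2 + 4 = 6
B -> D -> E: 6 + 4 = 10
The minimum is 6.

6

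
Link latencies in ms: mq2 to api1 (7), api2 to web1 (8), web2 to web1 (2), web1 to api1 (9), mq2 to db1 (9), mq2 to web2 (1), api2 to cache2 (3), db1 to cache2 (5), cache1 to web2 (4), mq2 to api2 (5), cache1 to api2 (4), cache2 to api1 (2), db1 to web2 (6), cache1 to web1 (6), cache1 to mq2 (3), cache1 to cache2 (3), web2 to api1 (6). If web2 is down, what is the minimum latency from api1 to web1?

A few of the api1→web1 routes:
api1-cache2-cache1-api2-web1: 2 + 3 + 4 + 8 = 17
api1-web1: 9
api1-mq2-cache1-web1: 7 + 3 + 6 = 16
api1-cache2-api2-cache1-web1: 2 + 3 + 4 + 6 = 15
api1-cache2-api2-web1: 2 + 3 + 8 = 13
api1-cache2-cache1-web1: 2 + 3 + 6 = 11
Best route has total 9 ms.

9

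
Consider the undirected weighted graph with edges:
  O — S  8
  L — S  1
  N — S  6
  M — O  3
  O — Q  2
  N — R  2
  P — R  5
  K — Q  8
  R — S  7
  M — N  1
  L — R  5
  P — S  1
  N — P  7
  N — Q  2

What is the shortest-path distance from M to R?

3

Comparing a few candidate routes:
M→O→Q→N→R: 3 + 2 + 2 + 2 = 9
M→N→R: 1 + 2 = 3
M→N→P→R: 1 + 7 + 5 = 13
The minimum is 3.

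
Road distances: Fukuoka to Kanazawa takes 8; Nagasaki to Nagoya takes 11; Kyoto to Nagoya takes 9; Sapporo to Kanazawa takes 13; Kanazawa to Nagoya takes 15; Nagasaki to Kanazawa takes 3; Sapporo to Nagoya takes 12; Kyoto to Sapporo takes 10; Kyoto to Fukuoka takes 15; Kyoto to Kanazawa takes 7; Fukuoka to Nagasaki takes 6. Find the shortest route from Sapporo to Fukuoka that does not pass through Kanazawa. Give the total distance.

25

Routes from Sapporo to Fukuoka avoiding Kanazawa:
Sapporo - Kyoto - Nagoya - Nagasaki - Fukuoka: 10 + 9 + 11 + 6 = 36
Sapporo - Nagoya - Kyoto - Fukuoka: 12 + 9 + 15 = 36
Sapporo - Kyoto - Fukuoka: 10 + 15 = 25
Sapporo - Nagoya - Nagasaki - Fukuoka: 12 + 11 + 6 = 29
The minimum is 25.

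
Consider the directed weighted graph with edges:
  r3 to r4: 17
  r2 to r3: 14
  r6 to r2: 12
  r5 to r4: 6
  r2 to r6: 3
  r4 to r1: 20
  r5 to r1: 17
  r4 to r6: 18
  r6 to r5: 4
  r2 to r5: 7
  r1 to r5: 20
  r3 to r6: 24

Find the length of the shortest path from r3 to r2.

36

Candidate routes:
r3-r4-r6-r2: 17 + 18 + 12 = 47
r3-r6-r2: 24 + 12 = 36
The minimum is 36.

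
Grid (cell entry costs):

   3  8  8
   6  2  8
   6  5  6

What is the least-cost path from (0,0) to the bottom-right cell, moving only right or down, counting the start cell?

22

Best path: [0,0] [1,0] [1,1] [2,1] [2,2]
Cost: 3 + 6 + 2 + 5 + 6 = 22
For comparison, the top-then-right route costs 33.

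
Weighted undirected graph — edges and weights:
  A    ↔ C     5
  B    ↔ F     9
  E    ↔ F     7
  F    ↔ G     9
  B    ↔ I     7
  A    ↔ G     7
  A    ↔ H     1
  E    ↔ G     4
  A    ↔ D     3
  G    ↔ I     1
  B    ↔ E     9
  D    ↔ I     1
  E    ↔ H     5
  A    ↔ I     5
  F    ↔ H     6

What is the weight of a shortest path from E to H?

5

Checking several routes:
E → G → I → A → H: 4 + 1 + 5 + 1 = 11
E → G → A → H: 4 + 7 + 1 = 12
E → G → I → D → A → H: 4 + 1 + 1 + 3 + 1 = 10
E → H: 5
The minimum is 5.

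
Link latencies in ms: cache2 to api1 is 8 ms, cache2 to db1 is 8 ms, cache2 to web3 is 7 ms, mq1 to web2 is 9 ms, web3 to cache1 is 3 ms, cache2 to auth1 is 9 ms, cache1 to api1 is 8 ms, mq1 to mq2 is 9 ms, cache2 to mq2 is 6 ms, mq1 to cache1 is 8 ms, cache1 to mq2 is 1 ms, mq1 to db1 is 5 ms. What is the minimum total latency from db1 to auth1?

A few of the db1→auth1 routes:
db1 -> mq1 -> cache1 -> web3 -> cache2 -> auth1: 5 + 8 + 3 + 7 + 9 = 32
db1 -> mq1 -> cache1 -> mq2 -> cache2 -> auth1: 5 + 8 + 1 + 6 + 9 = 29
db1 -> mq1 -> mq2 -> cache2 -> auth1: 5 + 9 + 6 + 9 = 29
db1 -> cache2 -> auth1: 8 + 9 = 17
The minimum is 17 ms.

17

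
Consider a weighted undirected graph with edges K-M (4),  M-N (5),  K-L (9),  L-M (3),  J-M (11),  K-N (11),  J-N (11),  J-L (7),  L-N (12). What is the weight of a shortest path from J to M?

Checking several routes:
J-L-M: 7 + 3 = 10
J-N-M: 11 + 5 = 16
J-M: 11
Shortest: 10.

10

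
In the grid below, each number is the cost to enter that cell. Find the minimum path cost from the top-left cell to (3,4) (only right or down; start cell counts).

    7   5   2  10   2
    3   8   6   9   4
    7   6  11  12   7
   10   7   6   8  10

47

Take r0c0→r0c1→r0c2→r0c3→r0c4→r1c4→r2c4→r3c4 for a total of 7 + 5 + 2 + 10 + 2 + 4 + 7 + 10 = 47.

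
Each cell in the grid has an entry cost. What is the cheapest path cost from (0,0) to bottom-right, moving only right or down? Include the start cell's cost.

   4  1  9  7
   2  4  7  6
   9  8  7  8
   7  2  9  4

32

Path (0,0) → (0,1) → (1,1) → (2,1) → (3,1) → (3,2) → (3,3): 4 + 1 + 4 + 8 + 2 + 9 + 4 = 32.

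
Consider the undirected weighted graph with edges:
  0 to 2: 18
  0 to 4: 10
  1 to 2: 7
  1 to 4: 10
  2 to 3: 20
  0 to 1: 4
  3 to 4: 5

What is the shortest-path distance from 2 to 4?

Checking several routes:
2 → 1 → 0 → 4: 7 + 4 + 10 = 21
2 → 3 → 4: 20 + 5 = 25
2 → 0 → 4: 18 + 10 = 28
2 → 1 → 4: 7 + 10 = 17
Best route has total 17.

17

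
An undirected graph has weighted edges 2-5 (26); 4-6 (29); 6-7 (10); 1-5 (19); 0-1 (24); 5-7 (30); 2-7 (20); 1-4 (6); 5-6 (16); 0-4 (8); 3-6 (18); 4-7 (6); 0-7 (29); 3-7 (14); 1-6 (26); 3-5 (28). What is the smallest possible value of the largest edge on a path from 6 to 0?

Checking several routes:
6→3→7→4→0: max(18, 14, 6, 8) = 18
6→7→4→0: max(10, 6, 8) = 10
6→5→1→4→0: max(16, 19, 6, 8) = 19
The minimum achievable maximum is 10.

10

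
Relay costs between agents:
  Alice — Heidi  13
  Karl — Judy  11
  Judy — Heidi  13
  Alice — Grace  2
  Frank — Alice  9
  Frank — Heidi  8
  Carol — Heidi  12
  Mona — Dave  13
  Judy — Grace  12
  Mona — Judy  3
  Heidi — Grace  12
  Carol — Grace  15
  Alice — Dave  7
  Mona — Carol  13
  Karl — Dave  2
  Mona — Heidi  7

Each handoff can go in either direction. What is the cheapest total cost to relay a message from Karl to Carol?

Checking several routes:
Karl - Judy - Mona - Carol: 11 + 3 + 13 = 27
Karl - Dave - Alice - Grace - Carol: 2 + 7 + 2 + 15 = 26
Karl - Dave - Mona - Carol: 2 + 13 + 13 = 28
The minimum is 26.

26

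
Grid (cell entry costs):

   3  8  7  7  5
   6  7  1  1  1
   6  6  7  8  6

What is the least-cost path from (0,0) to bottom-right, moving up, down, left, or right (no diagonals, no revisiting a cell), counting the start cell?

Path [0,0]→[1,0]→[1,1]→[1,2]→[1,3]→[1,4]→[2,4]: 3 + 6 + 7 + 1 + 1 + 1 + 6 = 25.

25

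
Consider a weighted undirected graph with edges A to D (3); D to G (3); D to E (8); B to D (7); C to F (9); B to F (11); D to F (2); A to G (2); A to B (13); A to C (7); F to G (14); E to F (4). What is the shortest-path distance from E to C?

13

Comparing a few candidate routes:
E → F → D → A → C: 4 + 2 + 3 + 7 = 16
E → D → F → C: 8 + 2 + 9 = 19
E → D → G → A → C: 8 + 3 + 2 + 7 = 20
E → D → A → C: 8 + 3 + 7 = 18
E → F → C: 4 + 9 = 13
E → F → D → G → A → C: 4 + 2 + 3 + 2 + 7 = 18
Best route has total 13.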